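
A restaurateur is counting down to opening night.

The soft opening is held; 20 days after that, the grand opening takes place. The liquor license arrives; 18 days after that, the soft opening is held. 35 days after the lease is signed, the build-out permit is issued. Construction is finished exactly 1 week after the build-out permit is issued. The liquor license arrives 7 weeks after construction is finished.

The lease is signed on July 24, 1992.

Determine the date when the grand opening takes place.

The lease is signed: Jul 24, 1992.
The build-out permit is issued: Jul 24, 1992 + 35 days = Aug 28, 1992.
Construction is finished: Aug 28, 1992 + 1 week = Sep 4, 1992.
The liquor license arrives: Sep 4, 1992 + 7 weeks = Oct 23, 1992.
The soft opening is held: Oct 23, 1992 + 18 days = Nov 10, 1992.
The grand opening takes place: Nov 10, 1992 + 20 days = Nov 30, 1992.

November 30, 1992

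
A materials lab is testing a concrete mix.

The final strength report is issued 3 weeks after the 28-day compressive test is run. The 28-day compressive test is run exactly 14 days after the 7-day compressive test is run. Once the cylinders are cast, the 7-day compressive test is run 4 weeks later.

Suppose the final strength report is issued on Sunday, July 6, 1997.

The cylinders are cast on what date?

The final strength report is issued: Jul 6, 1997.
The 28-day compressive test is run: Jul 6, 1997 − 3 weeks = Jun 15, 1997.
The 7-day compressive test is run: Jun 15, 1997 − 14 days = Jun 1, 1997.
The cylinders are cast: Jun 1, 1997 − 4 weeks = May 4, 1997.

Sunday, May 4, 1997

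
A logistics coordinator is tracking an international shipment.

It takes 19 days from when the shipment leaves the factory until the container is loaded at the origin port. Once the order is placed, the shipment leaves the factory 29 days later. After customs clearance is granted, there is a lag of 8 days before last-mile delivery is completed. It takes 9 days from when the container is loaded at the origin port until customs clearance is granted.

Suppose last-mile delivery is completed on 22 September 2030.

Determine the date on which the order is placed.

19 July 2030

Last-mile delivery is completed: Sep 22, 2030.
Customs clearance is granted: Sep 22, 2030 − 8 days = Sep 14, 2030.
The container is loaded at the origin port: Sep 14, 2030 − 9 days = Sep 5, 2030.
The shipment leaves the factory: Sep 5, 2030 − 19 days = Aug 17, 2030.
The order is placed: Aug 17, 2030 − 29 days = Jul 19, 2030.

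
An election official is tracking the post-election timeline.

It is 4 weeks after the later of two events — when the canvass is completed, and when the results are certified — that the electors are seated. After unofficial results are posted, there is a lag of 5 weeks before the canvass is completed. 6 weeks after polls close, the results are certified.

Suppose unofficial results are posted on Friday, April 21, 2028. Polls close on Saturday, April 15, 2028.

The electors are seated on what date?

Unofficial results are posted: Apr 21, 2028.
The canvass is completed: Apr 21, 2028 + 5 weeks = May 26, 2028.
Polls close: Apr 15, 2028.
The results are certified: Apr 15, 2028 + 6 weeks = May 27, 2028.
Both prerequisites met — the canvass is completed (May 26, 2028), the results are certified (May 27, 2028); the later is May 27, 2028.
The electors are seated: May 27, 2028 + 4 weeks = Jun 24, 2028.

Saturday, June 24, 2028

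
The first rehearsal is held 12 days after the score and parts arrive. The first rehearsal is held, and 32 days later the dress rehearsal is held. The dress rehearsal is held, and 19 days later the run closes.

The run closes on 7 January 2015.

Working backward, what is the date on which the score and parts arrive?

The run closes: Jan 7, 2015.
The dress rehearsal is held: Jan 7, 2015 − 19 days = Dec 19, 2014.
The first rehearsal is held: Dec 19, 2014 − 32 days = Nov 17, 2014.
The score and parts arrive: Nov 17, 2014 − 12 days = Nov 5, 2014.

5 November 2014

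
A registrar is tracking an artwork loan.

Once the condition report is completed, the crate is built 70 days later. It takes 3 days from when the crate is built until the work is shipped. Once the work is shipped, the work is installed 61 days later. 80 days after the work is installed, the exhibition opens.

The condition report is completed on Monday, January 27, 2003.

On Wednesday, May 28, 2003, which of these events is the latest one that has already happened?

The work is shipped

The condition report is completed: Jan 27, 2003.
The crate is built: Jan 27, 2003 + 70 days = Apr 7, 2003.
The work is shipped: Apr 7, 2003 + 3 days = Apr 10, 2003.
The work is installed: Apr 10, 2003 + 61 days = Jun 10, 2003.
The exhibition opens: Jun 10, 2003 + 80 days = Aug 29, 2003.
May 28, 2003 falls between when the work is shipped (Apr 10, 2003) and when the work is installed (Jun 10, 2003).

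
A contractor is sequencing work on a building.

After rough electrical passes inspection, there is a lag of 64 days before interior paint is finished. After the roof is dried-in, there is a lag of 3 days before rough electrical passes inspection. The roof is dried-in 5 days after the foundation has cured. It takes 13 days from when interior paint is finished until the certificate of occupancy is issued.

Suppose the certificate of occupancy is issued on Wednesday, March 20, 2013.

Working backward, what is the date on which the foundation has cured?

The certificate of occupancy is issued: Mar 20, 2013.
Interior paint is finished: Mar 20, 2013 − 13 days = Mar 7, 2013.
Rough electrical passes inspection: Mar 7, 2013 − 64 days = Jan 2, 2013.
The roof is dried-in: Jan 2, 2013 − 3 days = Dec 30, 2012.
The foundation has cured: Dec 30, 2012 − 5 days = Dec 25, 2012.

Tuesday, December 25, 2012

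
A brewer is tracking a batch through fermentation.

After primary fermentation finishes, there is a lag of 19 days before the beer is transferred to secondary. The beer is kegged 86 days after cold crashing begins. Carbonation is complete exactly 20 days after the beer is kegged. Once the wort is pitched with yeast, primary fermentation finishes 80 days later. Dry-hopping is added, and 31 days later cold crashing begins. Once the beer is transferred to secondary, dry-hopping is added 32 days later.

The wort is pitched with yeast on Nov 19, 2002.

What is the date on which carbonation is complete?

Aug 14, 2003

The wort is pitched with yeast: Nov 19, 2002.
Primary fermentation finishes: Nov 19, 2002 + 80 days = Feb 7, 2003.
The beer is transferred to secondary: Feb 7, 2003 + 19 days = Feb 26, 2003.
Dry-hopping is added: Feb 26, 2003 + 32 days = Mar 30, 2003.
Cold crashing begins: Mar 30, 2003 + 31 days = Apr 30, 2003.
The beer is kegged: Apr 30, 2003 + 86 days = Jul 25, 2003.
Carbonation is complete: Jul 25, 2003 + 20 days = Aug 14, 2003.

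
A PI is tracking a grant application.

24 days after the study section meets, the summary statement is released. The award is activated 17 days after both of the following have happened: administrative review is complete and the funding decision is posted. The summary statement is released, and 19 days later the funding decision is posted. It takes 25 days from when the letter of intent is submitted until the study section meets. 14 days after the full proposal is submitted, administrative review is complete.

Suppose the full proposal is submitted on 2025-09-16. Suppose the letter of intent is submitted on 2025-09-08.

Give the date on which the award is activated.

2025-12-02

The full proposal is submitted: Sep 16, 2025.
Administrative review is complete: Sep 16, 2025 + 14 days = Sep 30, 2025.
The letter of intent is submitted: Sep 8, 2025.
The study section meets: Sep 8, 2025 + 25 days = Oct 3, 2025.
The summary statement is released: Oct 3, 2025 + 24 days = Oct 27, 2025.
The funding decision is posted: Oct 27, 2025 + 19 days = Nov 15, 2025.
Both prerequisites met — administrative review is complete (Sep 30, 2025), the funding decision is posted (Nov 15, 2025); the later is Nov 15, 2025.
The award is activated: Nov 15, 2025 + 17 days = Dec 2, 2025.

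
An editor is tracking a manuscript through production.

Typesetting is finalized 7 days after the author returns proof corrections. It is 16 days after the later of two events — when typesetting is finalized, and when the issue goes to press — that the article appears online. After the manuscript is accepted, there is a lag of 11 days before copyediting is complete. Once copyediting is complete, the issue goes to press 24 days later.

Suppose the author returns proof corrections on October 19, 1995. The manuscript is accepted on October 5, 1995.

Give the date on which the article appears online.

November 25, 1995

The author returns proof corrections: Oct 19, 1995.
Typesetting is finalized: Oct 19, 1995 + 7 days = Oct 26, 1995.
The manuscript is accepted: Oct 5, 1995.
Copyediting is complete: Oct 5, 1995 + 11 days = Oct 16, 1995.
The issue goes to press: Oct 16, 1995 + 24 days = Nov 9, 1995.
Both prerequisites met — typesetting is finalized (Oct 26, 1995), the issue goes to press (Nov 9, 1995); the later is Nov 9, 1995.
The article appears online: Nov 9, 1995 + 16 days = Nov 25, 1995.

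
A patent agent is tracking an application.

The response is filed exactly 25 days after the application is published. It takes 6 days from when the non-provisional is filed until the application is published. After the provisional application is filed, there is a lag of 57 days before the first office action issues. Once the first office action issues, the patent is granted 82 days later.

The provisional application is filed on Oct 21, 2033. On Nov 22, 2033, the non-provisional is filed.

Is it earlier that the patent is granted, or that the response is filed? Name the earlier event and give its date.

The response is filed — Dec 23, 2033

The provisional application is filed: Oct 21, 2033.
The first office action issues: Oct 21, 2033 + 57 days = Dec 17, 2033.
The patent is granted: Dec 17, 2033 + 82 days = Mar 9, 2034.
The non-provisional is filed: Nov 22, 2033.
The application is published: Nov 22, 2033 + 6 days = Nov 28, 2033.
The response is filed: Nov 28, 2033 + 25 days = Dec 23, 2033.
Comparing: the patent is granted on Mar 9, 2034 vs the response is filed on Dec 23, 2033. Earlier: the response is filed.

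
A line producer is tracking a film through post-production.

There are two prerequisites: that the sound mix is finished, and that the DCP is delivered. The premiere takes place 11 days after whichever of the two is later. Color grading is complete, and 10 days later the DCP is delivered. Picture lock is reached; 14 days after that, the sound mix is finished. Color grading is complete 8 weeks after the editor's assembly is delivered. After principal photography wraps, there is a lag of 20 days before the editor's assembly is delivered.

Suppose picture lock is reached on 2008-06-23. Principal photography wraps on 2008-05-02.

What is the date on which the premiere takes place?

Picture lock is reached: Jun 23, 2008.
The sound mix is finished: Jun 23, 2008 + 14 days = Jul 7, 2008.
Principal photography wraps: May 2, 2008.
The editor's assembly is delivered: May 2, 2008 + 20 days = May 22, 2008.
Color grading is complete: May 22, 2008 + 8 weeks = Jul 17, 2008.
The DCP is delivered: Jul 17, 2008 + 10 days = Jul 27, 2008.
Both prerequisites met — the sound mix is finished (Jul 7, 2008), the DCP is delivered (Jul 27, 2008); the later is Jul 27, 2008.
The premiere takes place: Jul 27, 2008 + 11 days = Aug 7, 2008.

2008-08-07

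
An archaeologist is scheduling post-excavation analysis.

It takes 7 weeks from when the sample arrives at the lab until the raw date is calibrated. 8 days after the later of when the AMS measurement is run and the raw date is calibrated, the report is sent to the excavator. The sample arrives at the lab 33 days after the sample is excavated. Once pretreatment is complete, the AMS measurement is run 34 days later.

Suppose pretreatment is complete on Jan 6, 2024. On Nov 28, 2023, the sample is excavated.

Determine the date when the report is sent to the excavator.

Feb 26, 2024

Pretreatment is complete: Jan 6, 2024.
The AMS measurement is run: Jan 6, 2024 + 34 days = Feb 9, 2024.
The sample is excavated: Nov 28, 2023.
The sample arrives at the lab: Nov 28, 2023 + 33 days = Dec 31, 2023.
The raw date is calibrated: Dec 31, 2023 + 7 weeks = Feb 18, 2024.
Both prerequisites met — the AMS measurement is run (Feb 9, 2024), the raw date is calibrated (Feb 18, 2024); the later is Feb 18, 2024.
The report is sent to the excavator: Feb 18, 2024 + 8 days = Feb 26, 2024.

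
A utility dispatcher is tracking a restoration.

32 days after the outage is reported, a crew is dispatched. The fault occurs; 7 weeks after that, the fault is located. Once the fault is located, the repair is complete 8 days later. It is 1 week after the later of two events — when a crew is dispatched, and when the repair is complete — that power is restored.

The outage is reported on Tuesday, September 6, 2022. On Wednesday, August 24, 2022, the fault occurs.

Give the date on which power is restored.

Thursday, October 27, 2022

The outage is reported: Sep 6, 2022.
A crew is dispatched: Sep 6, 2022 + 32 days = Oct 8, 2022.
The fault occurs: Aug 24, 2022.
The fault is located: Aug 24, 2022 + 7 weeks = Oct 12, 2022.
The repair is complete: Oct 12, 2022 + 8 days = Oct 20, 2022.
Both prerequisites met — a crew is dispatched (Oct 8, 2022), the repair is complete (Oct 20, 2022); the later is Oct 20, 2022.
Power is restored: Oct 20, 2022 + 1 week = Oct 27, 2022.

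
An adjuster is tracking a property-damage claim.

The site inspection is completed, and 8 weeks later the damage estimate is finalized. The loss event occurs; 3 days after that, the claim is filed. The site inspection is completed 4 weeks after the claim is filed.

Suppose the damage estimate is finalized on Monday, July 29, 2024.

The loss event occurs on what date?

Friday, May 3, 2024

The damage estimate is finalized: Jul 29, 2024.
The site inspection is completed: Jul 29, 2024 − 8 weeks = Jun 3, 2024.
The claim is filed: Jun 3, 2024 − 4 weeks = May 6, 2024.
The loss event occurs: May 6, 2024 − 3 days = May 3, 2024.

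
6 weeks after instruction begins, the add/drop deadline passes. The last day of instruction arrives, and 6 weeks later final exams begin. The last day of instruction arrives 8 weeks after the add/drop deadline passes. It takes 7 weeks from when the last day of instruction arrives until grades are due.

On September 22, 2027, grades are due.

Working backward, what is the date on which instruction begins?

Grades are due: Sep 22, 2027.
The last day of instruction arrives: Sep 22, 2027 − 7 weeks = Aug 4, 2027.
The add/drop deadline passes: Aug 4, 2027 − 8 weeks = Jun 9, 2027.
Instruction begins: Jun 9, 2027 − 6 weeks = Apr 28, 2027.

April 28, 2027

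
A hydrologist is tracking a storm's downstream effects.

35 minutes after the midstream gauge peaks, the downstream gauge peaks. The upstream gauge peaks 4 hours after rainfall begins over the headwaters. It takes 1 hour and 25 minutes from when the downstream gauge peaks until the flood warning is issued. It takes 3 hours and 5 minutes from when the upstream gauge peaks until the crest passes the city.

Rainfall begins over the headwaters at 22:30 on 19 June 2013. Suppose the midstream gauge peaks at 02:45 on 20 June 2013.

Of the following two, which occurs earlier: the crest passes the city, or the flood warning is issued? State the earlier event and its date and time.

Rainfall begins over the headwaters: 22:30 Jun 19, 2013.
The upstream gauge peaks: 22:30 Jun 19, 2013 + 4h = 02:30 Jun 20, 2013.
The crest passes the city: 02:30 Jun 20, 2013 + 3h05m = 05:35 Jun 20, 2013.
The midstream gauge peaks: 02:45 Jun 20, 2013.
The downstream gauge peaks: 02:45 Jun 20, 2013 + 35m = 03:20 Jun 20, 2013.
The flood warning is issued: 03:20 Jun 20, 2013 + 1h25m = 04:45 Jun 20, 2013.
Comparing: the crest passes the city at 05:35 Jun 20, 2013 vs the flood warning is issued at 04:45 Jun 20, 2013. Earlier: the flood warning is issued.

The flood warning is issued — 04:45 on 20 June 2013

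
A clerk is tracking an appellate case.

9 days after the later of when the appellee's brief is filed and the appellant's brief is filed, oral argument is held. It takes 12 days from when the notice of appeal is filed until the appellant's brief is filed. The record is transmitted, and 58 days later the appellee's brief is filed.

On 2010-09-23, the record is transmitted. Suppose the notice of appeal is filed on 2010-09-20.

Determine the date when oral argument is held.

The record is transmitted: Sep 23, 2010.
The appellee's brief is filed: Sep 23, 2010 + 58 days = Nov 20, 2010.
The notice of appeal is filed: Sep 20, 2010.
The appellant's brief is filed: Sep 20, 2010 + 12 days = Oct 2, 2010.
Both prerequisites met — the appellee's brief is filed (Nov 20, 2010), the appellant's brief is filed (Oct 2, 2010); the later is Nov 20, 2010.
Oral argument is held: Nov 20, 2010 + 9 days = Nov 29, 2010.

2010-11-29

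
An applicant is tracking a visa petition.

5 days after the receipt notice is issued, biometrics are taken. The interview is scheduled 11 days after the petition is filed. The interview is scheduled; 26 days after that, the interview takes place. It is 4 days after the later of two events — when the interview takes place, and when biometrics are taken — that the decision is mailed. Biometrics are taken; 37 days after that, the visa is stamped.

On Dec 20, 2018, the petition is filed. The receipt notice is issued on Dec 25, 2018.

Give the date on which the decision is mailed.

The petition is filed: Dec 20, 2018.
The interview is scheduled: Dec 20, 2018 + 11 days = Dec 31, 2018.
The interview takes place: Dec 31, 2018 + 26 days = Jan 26, 2019.
The receipt notice is issued: Dec 25, 2018.
Biometrics are taken: Dec 25, 2018 + 5 days = Dec 30, 2018.
Both prerequisites met — the interview takes place (Jan 26, 2019), biometrics are taken (Dec 30, 2018); the later is Jan 26, 2019.
The decision is mailed: Jan 26, 2019 + 4 days = Jan 30, 2019.

Jan 30, 2019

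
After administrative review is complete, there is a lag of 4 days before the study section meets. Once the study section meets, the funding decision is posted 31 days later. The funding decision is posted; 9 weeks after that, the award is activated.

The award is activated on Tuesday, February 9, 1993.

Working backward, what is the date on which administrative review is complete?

The award is activated: Feb 9, 1993.
The funding decision is posted: Feb 9, 1993 − 9 weeks = Dec 8, 1992.
The study section meets: Dec 8, 1992 − 31 days = Nov 7, 1992.
Administrative review is complete: Nov 7, 1992 − 4 days = Nov 3, 1992.

Tuesday, November 3, 1992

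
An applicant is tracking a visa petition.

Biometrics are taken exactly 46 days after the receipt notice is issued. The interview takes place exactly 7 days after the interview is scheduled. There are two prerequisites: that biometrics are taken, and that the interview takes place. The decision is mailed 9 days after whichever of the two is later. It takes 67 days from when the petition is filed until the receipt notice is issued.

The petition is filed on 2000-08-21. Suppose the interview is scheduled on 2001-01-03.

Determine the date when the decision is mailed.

The petition is filed: Aug 21, 2000.
The receipt notice is issued: Aug 21, 2000 + 67 days = Oct 27, 2000.
Biometrics are taken: Oct 27, 2000 + 46 days = Dec 12, 2000.
The interview is scheduled: Jan 3, 2001.
The interview takes place: Jan 3, 2001 + 7 days = Jan 10, 2001.
Both prerequisites met — biometrics are taken (Dec 12, 2000), the interview takes place (Jan 10, 2001); the later is Jan 10, 2001.
The decision is mailed: Jan 10, 2001 + 9 days = Jan 19, 2001.

2001-01-19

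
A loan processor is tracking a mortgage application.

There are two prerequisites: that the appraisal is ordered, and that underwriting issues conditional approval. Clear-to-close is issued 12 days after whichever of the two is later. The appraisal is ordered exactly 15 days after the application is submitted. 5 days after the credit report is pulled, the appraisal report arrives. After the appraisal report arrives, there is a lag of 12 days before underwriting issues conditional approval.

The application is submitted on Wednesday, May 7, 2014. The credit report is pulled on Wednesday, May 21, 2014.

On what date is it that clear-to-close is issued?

The application is submitted: May 7, 2014.
The appraisal is ordered: May 7, 2014 + 15 days = May 22, 2014.
The credit report is pulled: May 21, 2014.
The appraisal report arrives: May 21, 2014 + 5 days = May 26, 2014.
Underwriting issues conditional approval: May 26, 2014 + 12 days = Jun 7, 2014.
Both prerequisites met — the appraisal is ordered (May 22, 2014), underwriting issues conditional approval (Jun 7, 2014); the later is Jun 7, 2014.
Clear-to-close is issued: Jun 7, 2014 + 12 days = Jun 19, 2014.

Thursday, June 19, 2014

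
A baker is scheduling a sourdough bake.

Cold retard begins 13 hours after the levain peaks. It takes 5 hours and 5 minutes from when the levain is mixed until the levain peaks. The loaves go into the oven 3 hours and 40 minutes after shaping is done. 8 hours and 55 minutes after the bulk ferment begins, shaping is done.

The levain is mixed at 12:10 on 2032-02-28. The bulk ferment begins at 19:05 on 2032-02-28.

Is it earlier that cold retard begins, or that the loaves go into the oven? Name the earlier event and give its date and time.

The levain is mixed: 12:10 Feb 28, 2032.
The levain peaks: 12:10 Feb 28, 2032 + 5h05m = 17:15 Feb 28, 2032.
Cold retard begins: 17:15 Feb 28, 2032 + 13h = 06:15 Feb 29, 2032.
The bulk ferment begins: 19:05 Feb 28, 2032.
Shaping is done: 19:05 Feb 28, 2032 + 8h55m = 04:00 Feb 29, 2032.
The loaves go into the oven: 04:00 Feb 29, 2032 + 3h40m = 07:40 Feb 29, 2032.
Comparing: cold retard begins at 06:15 Feb 29, 2032 vs the loaves go into the oven at 07:40 Feb 29, 2032. Earlier: cold retard begins.

Cold retard begins — 06:15 on 2032-02-29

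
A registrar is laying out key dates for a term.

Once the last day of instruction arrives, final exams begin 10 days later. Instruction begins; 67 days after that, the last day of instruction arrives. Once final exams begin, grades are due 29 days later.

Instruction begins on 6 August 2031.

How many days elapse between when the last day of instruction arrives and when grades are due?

Causal path: the last day of instruction arrives → final exams begin → grades are due.
Total delay along the path: 10 + 29 = 39 days.

39 days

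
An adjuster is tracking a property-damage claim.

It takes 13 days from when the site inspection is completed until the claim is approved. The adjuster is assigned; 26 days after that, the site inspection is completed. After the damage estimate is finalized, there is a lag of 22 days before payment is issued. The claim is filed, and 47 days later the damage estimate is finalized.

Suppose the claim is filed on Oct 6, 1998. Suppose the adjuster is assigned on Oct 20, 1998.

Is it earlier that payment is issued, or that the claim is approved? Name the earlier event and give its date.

The claim is filed: Oct 6, 1998.
The damage estimate is finalized: Oct 6, 1998 + 47 days = Nov 22, 1998.
Payment is issued: Nov 22, 1998 + 22 days = Dec 14, 1998.
The adjuster is assigned: Oct 20, 1998.
The site inspection is completed: Oct 20, 1998 + 26 days = Nov 15, 1998.
The claim is approved: Nov 15, 1998 + 13 days = Nov 28, 1998.
Comparing: payment is issued on Dec 14, 1998 vs the claim is approved on Nov 28, 1998. Earlier: the claim is approved.

The claim is approved — Nov 28, 1998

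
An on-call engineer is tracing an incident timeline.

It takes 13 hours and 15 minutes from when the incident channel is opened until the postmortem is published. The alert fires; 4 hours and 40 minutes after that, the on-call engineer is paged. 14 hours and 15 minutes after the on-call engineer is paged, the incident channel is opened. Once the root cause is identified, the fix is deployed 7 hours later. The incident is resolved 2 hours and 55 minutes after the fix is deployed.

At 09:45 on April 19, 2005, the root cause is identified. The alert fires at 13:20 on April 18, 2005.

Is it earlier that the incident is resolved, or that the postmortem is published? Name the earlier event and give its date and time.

The incident is resolved — 19:40 on April 19, 2005

The root cause is identified: 09:45 Apr 19, 2005.
The fix is deployed: 09:45 Apr 19, 2005 + 7h = 16:45 Apr 19, 2005.
The incident is resolved: 16:45 Apr 19, 2005 + 2h55m = 19:40 Apr 19, 2005.
The alert fires: 13:20 Apr 18, 2005.
The on-call engineer is paged: 13:20 Apr 18, 2005 + 4h40m = 18:00 Apr 18, 2005.
The incident channel is opened: 18:00 Apr 18, 2005 + 14h15m = 08:15 Apr 19, 2005.
The postmortem is published: 08:15 Apr 19, 2005 + 13h15m = 21:30 Apr 19, 2005.
Comparing: the incident is resolved at 19:40 Apr 19, 2005 vs the postmortem is published at 21:30 Apr 19, 2005. Earlier: the incident is resolved.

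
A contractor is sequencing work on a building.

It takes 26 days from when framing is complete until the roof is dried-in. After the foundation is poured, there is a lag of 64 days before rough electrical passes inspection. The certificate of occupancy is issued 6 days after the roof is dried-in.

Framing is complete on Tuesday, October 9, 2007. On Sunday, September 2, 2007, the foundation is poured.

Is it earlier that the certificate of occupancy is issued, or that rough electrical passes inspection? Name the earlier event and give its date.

Rough electrical passes inspection — Monday, November 5, 2007

Framing is complete: Oct 9, 2007.
The roof is dried-in: Oct 9, 2007 + 26 days = Nov 4, 2007.
The certificate of occupancy is issued: Nov 4, 2007 + 6 days = Nov 10, 2007.
The foundation is poured: Sep 2, 2007.
Rough electrical passes inspection: Sep 2, 2007 + 64 days = Nov 5, 2007.
Comparing: the certificate of occupancy is issued on Nov 10, 2007 vs rough electrical passes inspection on Nov 5, 2007. Earlier: rough electrical passes inspection.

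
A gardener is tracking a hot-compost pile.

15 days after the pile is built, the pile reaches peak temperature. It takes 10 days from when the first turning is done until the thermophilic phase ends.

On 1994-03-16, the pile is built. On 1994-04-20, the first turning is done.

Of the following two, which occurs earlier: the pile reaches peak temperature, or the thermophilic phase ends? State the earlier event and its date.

The pile reaches peak temperature — 1994-03-31

The pile is built: Mar 16, 1994.
The pile reaches peak temperature: Mar 16, 1994 + 15 days = Mar 31, 1994.
The first turning is done: Apr 20, 1994.
The thermophilic phase ends: Apr 20, 1994 + 10 days = Apr 30, 1994.
Comparing: the pile reaches peak temperature on Mar 31, 1994 vs the thermophilic phase ends on Apr 30, 1994. Earlier: the pile reaches peak temperature.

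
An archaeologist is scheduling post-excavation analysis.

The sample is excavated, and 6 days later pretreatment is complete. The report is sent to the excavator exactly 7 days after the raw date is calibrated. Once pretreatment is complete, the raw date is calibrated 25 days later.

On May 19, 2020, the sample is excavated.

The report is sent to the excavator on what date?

June 26, 2020

The sample is excavated: May 19, 2020.
Pretreatment is complete: May 19, 2020 + 6 days = May 25, 2020.
The raw date is calibrated: May 25, 2020 + 25 days = Jun 19, 2020.
The report is sent to the excavator: Jun 19, 2020 + 7 days = Jun 26, 2020.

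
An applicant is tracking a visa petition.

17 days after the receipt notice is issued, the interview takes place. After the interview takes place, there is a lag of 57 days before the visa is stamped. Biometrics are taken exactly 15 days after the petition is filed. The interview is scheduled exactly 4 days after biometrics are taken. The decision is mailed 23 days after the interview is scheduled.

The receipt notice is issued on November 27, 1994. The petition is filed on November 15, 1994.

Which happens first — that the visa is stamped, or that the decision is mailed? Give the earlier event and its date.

The receipt notice is issued: Nov 27, 1994.
The interview takes place: Nov 27, 1994 + 17 days = Dec 14, 1994.
The visa is stamped: Dec 14, 1994 + 57 days = Feb 9, 1995.
The petition is filed: Nov 15, 1994.
Biometrics are taken: Nov 15, 1994 + 15 days = Nov 30, 1994.
The interview is scheduled: Nov 30, 1994 + 4 days = Dec 4, 1994.
The decision is mailed: Dec 4, 1994 + 23 days = Dec 27, 1994.
Comparing: the visa is stamped on Feb 9, 1995 vs the decision is mailed on Dec 27, 1994. Earlier: the decision is mailed.

The decision is mailed — December 27, 1994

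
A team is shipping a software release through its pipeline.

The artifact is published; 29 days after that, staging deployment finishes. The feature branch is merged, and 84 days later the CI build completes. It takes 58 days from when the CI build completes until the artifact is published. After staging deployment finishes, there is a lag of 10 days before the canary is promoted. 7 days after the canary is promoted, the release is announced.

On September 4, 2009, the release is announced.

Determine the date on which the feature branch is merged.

February 28, 2009

The release is announced: Sep 4, 2009.
The canary is promoted: Sep 4, 2009 − 7 days = Aug 28, 2009.
Staging deployment finishes: Aug 28, 2009 − 10 days = Aug 18, 2009.
The artifact is published: Aug 18, 2009 − 29 days = Jul 20, 2009.
The CI build completes: Jul 20, 2009 − 58 days = May 23, 2009.
The feature branch is merged: May 23, 2009 − 84 days = Feb 28, 2009.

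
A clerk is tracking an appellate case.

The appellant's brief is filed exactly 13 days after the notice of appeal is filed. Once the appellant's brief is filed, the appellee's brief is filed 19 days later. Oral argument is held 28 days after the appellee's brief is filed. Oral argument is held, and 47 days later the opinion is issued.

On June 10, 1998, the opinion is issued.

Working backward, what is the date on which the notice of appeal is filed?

February 23, 1998

The opinion is issued: Jun 10, 1998.
Oral argument is held: Jun 10, 1998 − 47 days = Apr 24, 1998.
The appellee's brief is filed: Apr 24, 1998 − 28 days = Mar 27, 1998.
The appellant's brief is filed: Mar 27, 1998 − 19 days = Mar 8, 1998.
The notice of appeal is filed: Mar 8, 1998 − 13 days = Feb 23, 1998.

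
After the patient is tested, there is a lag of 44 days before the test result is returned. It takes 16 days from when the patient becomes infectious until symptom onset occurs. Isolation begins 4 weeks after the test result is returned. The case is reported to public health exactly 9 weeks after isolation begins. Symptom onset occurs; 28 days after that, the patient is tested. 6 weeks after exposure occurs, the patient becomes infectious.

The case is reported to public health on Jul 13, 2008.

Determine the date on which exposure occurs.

Dec 5, 2007

The case is reported to public health: Jul 13, 2008.
Isolation begins: Jul 13, 2008 − 9 weeks = May 11, 2008.
The test result is returned: May 11, 2008 − 4 weeks = Apr 13, 2008.
The patient is tested: Apr 13, 2008 − 44 days = Feb 29, 2008.
Symptom onset occurs: Feb 29, 2008 − 28 days = Feb 1, 2008.
The patient becomes infectious: Feb 1, 2008 − 16 days = Jan 16, 2008.
Exposure occurs: Jan 16, 2008 − 6 weeks = Dec 5, 2007.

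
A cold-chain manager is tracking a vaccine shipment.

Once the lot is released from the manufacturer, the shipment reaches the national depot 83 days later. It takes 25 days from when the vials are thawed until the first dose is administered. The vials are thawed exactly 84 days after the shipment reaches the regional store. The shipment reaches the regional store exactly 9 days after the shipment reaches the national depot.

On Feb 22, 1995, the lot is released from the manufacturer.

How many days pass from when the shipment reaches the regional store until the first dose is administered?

109 days

Causal path: the shipment reaches the regional store → the vials are thawed → the first dose is administered.
Total delay along the path: 84 + 25 = 109 days.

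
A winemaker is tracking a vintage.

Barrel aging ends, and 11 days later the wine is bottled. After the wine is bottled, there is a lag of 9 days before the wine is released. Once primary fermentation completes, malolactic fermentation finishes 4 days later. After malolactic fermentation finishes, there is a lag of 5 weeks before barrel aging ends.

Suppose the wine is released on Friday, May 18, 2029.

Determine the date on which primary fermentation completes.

Tuesday, March 20, 2029

The wine is released: May 18, 2029.
The wine is bottled: May 18, 2029 − 9 days = May 9, 2029.
Barrel aging ends: May 9, 2029 − 11 days = Apr 28, 2029.
Malolactic fermentation finishes: Apr 28, 2029 − 5 weeks = Mar 24, 2029.
Primary fermentation completes: Mar 24, 2029 − 4 days = Mar 20, 2029.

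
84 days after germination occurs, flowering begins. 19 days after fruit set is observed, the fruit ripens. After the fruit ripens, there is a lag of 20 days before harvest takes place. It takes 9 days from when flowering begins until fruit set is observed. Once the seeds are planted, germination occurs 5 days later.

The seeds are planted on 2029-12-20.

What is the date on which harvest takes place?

2030-05-06

The seeds are planted: Dec 20, 2029.
Germination occurs: Dec 20, 2029 + 5 days = Dec 25, 2029.
Flowering begins: Dec 25, 2029 + 84 days = Mar 19, 2030.
Fruit set is observed: Mar 19, 2030 + 9 days = Mar 28, 2030.
The fruit ripens: Mar 28, 2030 + 19 days = Apr 16, 2030.
Harvest takes place: Apr 16, 2030 + 20 days = May 6, 2030.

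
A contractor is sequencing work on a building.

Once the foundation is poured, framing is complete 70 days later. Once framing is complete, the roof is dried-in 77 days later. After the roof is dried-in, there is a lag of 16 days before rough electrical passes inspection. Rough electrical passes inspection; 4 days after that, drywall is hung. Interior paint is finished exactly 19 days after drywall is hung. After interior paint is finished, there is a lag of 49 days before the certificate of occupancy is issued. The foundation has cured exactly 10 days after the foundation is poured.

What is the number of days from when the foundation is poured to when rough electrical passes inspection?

Causal path: the foundation is poured → framing is complete → the roof is dried-in → rough electrical passes inspection.
Total delay along the path: 70 + 77 + 16 = 163 days.

163 days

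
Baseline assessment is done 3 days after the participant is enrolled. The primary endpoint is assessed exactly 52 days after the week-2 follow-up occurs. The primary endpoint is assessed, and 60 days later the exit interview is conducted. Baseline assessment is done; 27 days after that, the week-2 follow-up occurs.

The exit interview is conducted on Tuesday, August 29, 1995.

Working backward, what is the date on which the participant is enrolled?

The exit interview is conducted: Aug 29, 1995.
The primary endpoint is assessed: Aug 29, 1995 − 60 days = Jun 30, 1995.
The week-2 follow-up occurs: Jun 30, 1995 − 52 days = May 9, 1995.
Baseline assessment is done: May 9, 1995 − 27 days = Apr 12, 1995.
The participant is enrolled: Apr 12, 1995 − 3 days = Apr 9, 1995.

Sunday, April 9, 1995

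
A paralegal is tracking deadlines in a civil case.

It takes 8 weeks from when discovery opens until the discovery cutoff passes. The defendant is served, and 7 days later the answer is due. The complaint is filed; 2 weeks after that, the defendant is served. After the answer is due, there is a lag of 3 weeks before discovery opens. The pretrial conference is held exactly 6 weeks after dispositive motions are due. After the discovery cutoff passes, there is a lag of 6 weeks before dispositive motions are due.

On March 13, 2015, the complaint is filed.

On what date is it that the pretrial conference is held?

The complaint is filed: Mar 13, 2015.
The defendant is served: Mar 13, 2015 + 2 weeks = Mar 27, 2015.
The answer is due: Mar 27, 2015 + 7 days = Apr 3, 2015.
Discovery opens: Apr 3, 2015 + 3 weeks = Apr 24, 2015.
The discovery cutoff passes: Apr 24, 2015 + 8 weeks = Jun 19, 2015.
Dispositive motions are due: Jun 19, 2015 + 6 weeks = Jul 31, 2015.
The pretrial conference is held: Jul 31, 2015 + 6 weeks = Sep 11, 2015.

September 11, 2015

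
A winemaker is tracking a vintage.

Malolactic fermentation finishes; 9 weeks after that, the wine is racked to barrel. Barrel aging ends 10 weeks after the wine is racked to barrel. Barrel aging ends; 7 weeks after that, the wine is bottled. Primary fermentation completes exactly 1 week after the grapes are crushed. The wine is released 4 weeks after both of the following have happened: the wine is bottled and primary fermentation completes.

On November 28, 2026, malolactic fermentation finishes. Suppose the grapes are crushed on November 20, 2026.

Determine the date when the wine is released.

Malolactic fermentation finishes: Nov 28, 2026.
The wine is racked to barrel: Nov 28, 2026 + 9 weeks = Jan 30, 2027.
Barrel aging ends: Jan 30, 2027 + 10 weeks = Apr 10, 2027.
The wine is bottled: Apr 10, 2027 + 7 weeks = May 29, 2027.
The grapes are crushed: Nov 20, 2026.
Primary fermentation completes: Nov 20, 2026 + 1 week = Nov 27, 2026.
Both prerequisites met — the wine is bottled (May 29, 2027), primary fermentation completes (Nov 27, 2026); the later is May 29, 2027.
The wine is released: May 29, 2027 + 4 weeks = Jun 26, 2027.

June 26, 2027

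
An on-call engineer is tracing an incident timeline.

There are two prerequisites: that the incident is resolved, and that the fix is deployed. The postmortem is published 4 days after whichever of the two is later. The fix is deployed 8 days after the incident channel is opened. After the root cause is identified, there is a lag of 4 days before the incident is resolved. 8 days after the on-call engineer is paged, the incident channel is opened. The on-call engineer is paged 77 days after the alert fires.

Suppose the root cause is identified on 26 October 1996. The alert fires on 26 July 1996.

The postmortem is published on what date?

3 November 1996

The root cause is identified: Oct 26, 1996.
The incident is resolved: Oct 26, 1996 + 4 days = Oct 30, 1996.
The alert fires: Jul 26, 1996.
The on-call engineer is paged: Jul 26, 1996 + 77 days = Oct 11, 1996.
The incident channel is opened: Oct 11, 1996 + 8 days = Oct 19, 1996.
The fix is deployed: Oct 19, 1996 + 8 days = Oct 27, 1996.
Both prerequisites met — the incident is resolved (Oct 30, 1996), the fix is deployed (Oct 27, 1996); the later is Oct 30, 1996.
The postmortem is published: Oct 30, 1996 + 4 days = Nov 3, 1996.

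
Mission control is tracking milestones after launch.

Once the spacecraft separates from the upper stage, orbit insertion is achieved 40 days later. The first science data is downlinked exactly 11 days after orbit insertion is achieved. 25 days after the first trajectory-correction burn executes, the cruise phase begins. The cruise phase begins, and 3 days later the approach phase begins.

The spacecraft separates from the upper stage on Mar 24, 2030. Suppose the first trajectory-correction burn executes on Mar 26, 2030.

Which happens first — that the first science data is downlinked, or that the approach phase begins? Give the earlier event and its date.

The approach phase begins — Apr 23, 2030

The spacecraft separates from the upper stage: Mar 24, 2030.
Orbit insertion is achieved: Mar 24, 2030 + 40 days = May 3, 2030.
The first science data is downlinked: May 3, 2030 + 11 days = May 14, 2030.
The first trajectory-correction burn executes: Mar 26, 2030.
The cruise phase begins: Mar 26, 2030 + 25 days = Apr 20, 2030.
The approach phase begins: Apr 20, 2030 + 3 days = Apr 23, 2030.
Comparing: the first science data is downlinked on May 14, 2030 vs the approach phase begins on Apr 23, 2030. Earlier: the approach phase begins.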